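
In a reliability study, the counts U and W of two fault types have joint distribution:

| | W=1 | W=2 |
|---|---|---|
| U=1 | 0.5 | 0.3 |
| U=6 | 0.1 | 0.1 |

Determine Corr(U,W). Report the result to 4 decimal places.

E[U] = 2,  E[W] = 1.4
E[UW] = 2.9
cov(U,W) = E[UW] − E[U]E[W] = 2.9 − (2)(1.4) = 0.1
var(U) = 4,  var(W) = 0.24
ρ = 0.1 / √(4·0.24) ≈ 0.1021

0.1021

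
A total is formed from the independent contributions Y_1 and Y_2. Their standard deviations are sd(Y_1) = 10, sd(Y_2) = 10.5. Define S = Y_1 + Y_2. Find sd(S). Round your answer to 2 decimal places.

14.50

Var(Y_1) = 100, Var(Y_2) = 110.25
By independence, Var(S) = (1)²Var(Y_1) + (1)²Var(Y_2)
= (1)²·100 + (1)²·110.25 = 210.25
sd(S) = √210.25 ≈ 14.50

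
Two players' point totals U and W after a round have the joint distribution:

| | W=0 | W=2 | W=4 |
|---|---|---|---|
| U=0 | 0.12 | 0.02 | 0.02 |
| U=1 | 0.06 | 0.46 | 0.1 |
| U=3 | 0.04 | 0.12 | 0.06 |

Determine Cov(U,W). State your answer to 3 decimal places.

0.302

E[U] = 1.28,  E[W] = 1.92
E[UW] = 2.76
Cov(U,W) = E[UW] − E[U]E[W] = 2.76 − (1.28)(1.92) = 0.3024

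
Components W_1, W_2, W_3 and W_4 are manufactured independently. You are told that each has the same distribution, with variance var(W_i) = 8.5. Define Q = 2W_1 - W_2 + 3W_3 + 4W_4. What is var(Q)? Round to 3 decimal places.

255.000

By independence, var(Q) = (2)²var(W_1) + (-1)²var(W_2) + (3)²var(W_3) + (4)²var(W_4)
= (2)²·8.5 + (-1)²·8.5 + (3)²·8.5 + (4)²·8.5 = 255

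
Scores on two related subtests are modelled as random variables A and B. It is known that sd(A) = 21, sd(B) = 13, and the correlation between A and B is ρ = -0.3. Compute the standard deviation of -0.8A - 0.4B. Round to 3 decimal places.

16.027

Var(A) = (21)² = 441;  Var(B) = (13)² = 169
Cov(A,B) = ρ·sd(A)·sd(B) = -0.3·21·13 = -81.9
Var(-0.8A - 0.4B) = (-0.8)²·Var(A) + (-0.4)²·Var(B) + 2·(-0.8)·(-0.4)·Cov(A,B)
= 0.64·441 + 0.16·169 + 0.64·-81.9 = 256.864
sd(-0.8A - 0.4B) = √256.864 ≈ 16.027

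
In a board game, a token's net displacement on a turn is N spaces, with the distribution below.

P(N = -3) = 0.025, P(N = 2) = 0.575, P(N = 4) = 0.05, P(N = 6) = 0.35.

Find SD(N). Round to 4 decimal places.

2.1294

E[N] = (-3)(0.025) + (2)(0.575) + (4)(0.05) + (6)(0.35) = 3.375
E[N²] = (-3)²(0.025) + (2)²(0.575) + (4)²(0.05) + (6)²(0.35) = 15.925
var(N) = E[N²] − (E[N])² = 15.925 − (3.375)² = 4.534375
SD(N) = √4.534375 ≈ 2.1294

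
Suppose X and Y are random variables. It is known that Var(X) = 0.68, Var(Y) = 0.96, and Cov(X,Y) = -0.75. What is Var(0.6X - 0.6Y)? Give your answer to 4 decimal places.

1.1304

Var(0.6X - 0.6Y) = (0.6)²·Var(X) + (-0.6)²·Var(Y) + 2·(0.6)·(-0.6)·Cov(X,Y)
= 0.36·0.68 + 0.36·0.96 + -0.72·-0.75 = 1.1304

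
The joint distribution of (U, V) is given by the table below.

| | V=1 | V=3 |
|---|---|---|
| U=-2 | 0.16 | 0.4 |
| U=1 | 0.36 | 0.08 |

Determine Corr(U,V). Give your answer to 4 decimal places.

-0.5290

E[U] = -0.68,  E[V] = 1.96
E[UV] = -2.12
Cov(U,V) = E[UV] − E[U]E[V] = -2.12 − (-0.68)(1.96) = -0.7872
Var(U) = 2.2176,  Var(V) = 0.9984
ρ = -0.7872 / √(2.2176·0.9984) ≈ -0.5290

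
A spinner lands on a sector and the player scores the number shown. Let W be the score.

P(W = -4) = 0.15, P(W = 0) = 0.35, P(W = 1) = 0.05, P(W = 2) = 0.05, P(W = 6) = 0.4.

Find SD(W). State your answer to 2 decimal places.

3.64

E[W] = (-4)(0.15) + (0)(0.35) + (1)(0.05) + (2)(0.05) + (6)(0.4) = 1.95
E[W²] = (-4)²(0.15) + (0)²(0.35) + (1)²(0.05) + (2)²(0.05) + (6)²(0.4) = 17.05
var(W) = E[W²] − (E[W])² = 17.05 − (1.95)² = 13.2475
SD(W) = √13.2475 ≈ 3.64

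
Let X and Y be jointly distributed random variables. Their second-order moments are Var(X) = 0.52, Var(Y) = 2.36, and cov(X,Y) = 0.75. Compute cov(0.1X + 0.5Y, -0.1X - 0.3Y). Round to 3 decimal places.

-0.419

cov(0.1X + 0.5Y, -0.1X - 0.3Y) = (0.1)(-0.1)Var(X) + (0.5)(-0.3)Var(Y) + [(0.1)(-0.3) + (0.5)(-0.1)]cov(X,Y)
= -0.01·0.52 + -0.15·2.36 + -0.08·0.75 = -0.4192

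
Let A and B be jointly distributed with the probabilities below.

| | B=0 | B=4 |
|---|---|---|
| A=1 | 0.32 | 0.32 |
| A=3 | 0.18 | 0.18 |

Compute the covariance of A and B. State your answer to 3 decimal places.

0.000

E[A] = 1.72,  E[B] = 2
E[AB] = 3.44
Cov(A,B) = E[AB] − E[A]E[B] = 3.44 − (1.72)(2) = 0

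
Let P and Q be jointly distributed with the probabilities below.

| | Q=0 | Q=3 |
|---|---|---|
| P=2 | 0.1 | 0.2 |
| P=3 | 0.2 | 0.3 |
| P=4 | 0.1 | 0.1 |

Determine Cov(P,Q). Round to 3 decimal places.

E[P] = 2.9,  E[Q] = 1.8
E[PQ] = 5.1
Cov(P,Q) = E[PQ] − E[P]E[Q] = 5.1 − (2.9)(1.8) = -0.12

-0.120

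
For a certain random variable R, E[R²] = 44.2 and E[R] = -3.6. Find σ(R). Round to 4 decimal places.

5.5893

var(R) = 44.2 − (-3.6)² = 31.24
σ(R) = √31.24 ≈ 5.5893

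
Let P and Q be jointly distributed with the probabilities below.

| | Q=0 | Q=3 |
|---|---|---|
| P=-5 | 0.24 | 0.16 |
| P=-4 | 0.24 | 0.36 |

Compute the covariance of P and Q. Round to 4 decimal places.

E[P] = -4.4,  E[Q] = 1.56
E[PQ] = -6.72
Cov(P,Q) = E[PQ] − E[P]E[Q] = -6.72 − (-4.4)(1.56) = 0.144

0.1440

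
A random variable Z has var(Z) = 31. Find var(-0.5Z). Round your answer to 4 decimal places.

7.7500

var(-0.5Z) = (-0.5)²·var(Z) = 0.25·31 = 7.75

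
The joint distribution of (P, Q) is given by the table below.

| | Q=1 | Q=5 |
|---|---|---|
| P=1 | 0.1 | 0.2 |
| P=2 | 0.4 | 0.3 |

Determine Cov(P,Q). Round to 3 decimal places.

-0.200

E[P] = 1.7,  E[Q] = 3
E[PQ] = 4.9
Cov(P,Q) = E[PQ] − E[P]E[Q] = 4.9 − (1.7)(3) = -0.2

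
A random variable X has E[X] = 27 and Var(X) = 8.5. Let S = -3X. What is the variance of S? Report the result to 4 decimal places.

76.5000

Var(-3X) = (-3)²·Var(X) = 9·8.5 = 76.5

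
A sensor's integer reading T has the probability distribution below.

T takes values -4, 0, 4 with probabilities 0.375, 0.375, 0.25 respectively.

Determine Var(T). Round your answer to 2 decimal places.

9.75

E[T] = (-4)(0.375) + (0)(0.375) + (4)(0.25) = -0.5
E[T²] = (-4)²(0.375) + (0)²(0.375) + (4)²(0.25) = 10
Var(T) = E[T²] − (E[T])² = 10 − (-0.5)² = 9.75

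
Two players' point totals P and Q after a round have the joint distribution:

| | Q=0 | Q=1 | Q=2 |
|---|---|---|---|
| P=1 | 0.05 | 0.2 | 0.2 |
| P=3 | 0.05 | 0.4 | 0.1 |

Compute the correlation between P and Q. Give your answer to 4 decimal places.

E[P] = 2.1,  E[Q] = 1.2
E[PQ] = 2.4
Cov(P,Q) = E[PQ] − E[P]E[Q] = 2.4 − (2.1)(1.2) = -0.12
V(P) = 0.99,  V(Q) = 0.36
ρ = -0.12 / √(0.99·0.36) ≈ -0.2010

-0.2010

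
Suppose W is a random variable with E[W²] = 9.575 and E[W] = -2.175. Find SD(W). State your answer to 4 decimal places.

2.2010

Var(W) = 9.575 − (-2.175)² = 4.844375
SD(W) = √4.844375 ≈ 2.2010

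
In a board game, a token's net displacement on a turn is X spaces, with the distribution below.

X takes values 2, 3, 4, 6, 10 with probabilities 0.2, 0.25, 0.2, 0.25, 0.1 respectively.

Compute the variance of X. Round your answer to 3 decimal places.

E[X] = (2)(0.2) + (3)(0.25) + (4)(0.2) + (6)(0.25) + (10)(0.1) = 4.45
E[X²] = (2)²(0.2) + (3)²(0.25) + (4)²(0.2) + (6)²(0.25) + (10)²(0.1) = 25.25
V(X) = E[X²] − (E[X])² = 25.25 − (4.45)² = 5.4475

5.448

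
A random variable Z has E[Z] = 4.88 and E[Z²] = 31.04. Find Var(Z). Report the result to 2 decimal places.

Var(Z) = 31.04 − (4.88)² = 7.2256

7.23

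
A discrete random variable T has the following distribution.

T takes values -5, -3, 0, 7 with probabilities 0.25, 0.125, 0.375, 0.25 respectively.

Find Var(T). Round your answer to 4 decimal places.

E[T] = (-5)(0.25) + (-3)(0.125) + (0)(0.375) + (7)(0.25) = 0.125
E[T²] = (-5)²(0.25) + (-3)²(0.125) + (0)²(0.375) + (7)²(0.25) = 19.625
Var(T) = E[T²] − (E[T])² = 19.625 − (0.125)² = 19.609375

19.6094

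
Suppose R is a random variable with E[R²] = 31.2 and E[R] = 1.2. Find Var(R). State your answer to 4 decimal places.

29.7600

Var(R) = 31.2 − (1.2)² = 29.76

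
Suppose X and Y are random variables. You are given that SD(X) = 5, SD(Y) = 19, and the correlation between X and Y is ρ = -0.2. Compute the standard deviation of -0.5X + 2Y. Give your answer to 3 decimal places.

var(X) = (5)² = 25;  var(Y) = (19)² = 361
Cov(X,Y) = ρ·SD(X)·SD(Y) = -0.2·5·19 = -19
var(-0.5X + 2Y) = (-0.5)²·var(X) + (2)²·var(Y) + 2·(-0.5)·(2)·Cov(X,Y)
= 0.25·25 + 4·361 + -2·-19 = 1488.25
SD(-0.5X + 2Y) = √1488.25 ≈ 38.578

38.578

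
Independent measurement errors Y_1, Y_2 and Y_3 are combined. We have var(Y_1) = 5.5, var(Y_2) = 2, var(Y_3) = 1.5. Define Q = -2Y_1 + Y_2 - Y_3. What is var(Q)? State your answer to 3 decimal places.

25.500

By independence, var(Q) = (-2)²var(Y_1) + (1)²var(Y_2) + (-1)²var(Y_3)
= (-2)²·5.5 + (1)²·2 + (-1)²·1.5 = 25.5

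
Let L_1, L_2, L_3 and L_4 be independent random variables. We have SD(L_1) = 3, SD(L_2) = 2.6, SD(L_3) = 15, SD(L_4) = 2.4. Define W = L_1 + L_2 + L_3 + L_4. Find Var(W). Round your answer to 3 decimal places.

Var(L_1) = 9, Var(L_2) = 6.76, Var(L_3) = 225, Var(L_4) = 5.76
By independence, Var(W) = (1)²Var(L_1) + (1)²Var(L_2) + (1)²Var(L_3) + (1)²Var(L_4)
= (1)²·9 + (1)²·6.76 + (1)²·225 + (1)²·5.76 = 246.52

246.520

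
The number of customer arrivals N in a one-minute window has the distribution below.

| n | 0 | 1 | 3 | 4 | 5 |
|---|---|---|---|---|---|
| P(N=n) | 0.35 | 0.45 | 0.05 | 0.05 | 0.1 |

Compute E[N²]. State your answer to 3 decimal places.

4.200

E[N²] = (0)²(0.35) + (1)²(0.45) + (3)²(0.05) + (4)²(0.05) + (5)²(0.1) = 4.2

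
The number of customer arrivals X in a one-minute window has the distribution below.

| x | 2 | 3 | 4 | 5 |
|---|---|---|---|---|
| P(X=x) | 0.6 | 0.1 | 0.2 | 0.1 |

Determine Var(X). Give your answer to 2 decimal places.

E[X] = (2)(0.6) + (3)(0.1) + (4)(0.2) + (5)(0.1) = 2.8
E[X²] = (2)²(0.6) + (3)²(0.1) + (4)²(0.2) + (5)²(0.1) = 9
Var(X) = E[X²] − (E[X])² = 9 − (2.8)² = 1.16

1.16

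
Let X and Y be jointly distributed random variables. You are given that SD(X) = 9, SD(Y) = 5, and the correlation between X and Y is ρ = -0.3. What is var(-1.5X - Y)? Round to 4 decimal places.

var(X) = (9)² = 81;  var(Y) = (5)² = 25
Cov(X,Y) = ρ·SD(X)·SD(Y) = -0.3·9·5 = -13.5
var(-1.5X - Y) = (-1.5)²·var(X) + (-1)²·var(Y) + 2·(-1.5)·(-1)·Cov(X,Y)
= 2.25·81 + 1·25 + 3·-13.5 = 166.75

166.7500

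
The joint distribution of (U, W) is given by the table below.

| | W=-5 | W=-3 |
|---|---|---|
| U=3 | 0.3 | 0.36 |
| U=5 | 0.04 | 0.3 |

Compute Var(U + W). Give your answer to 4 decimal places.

2.4000

E[U] = 3.68,  E[W] = -3.68,  E[UW] = -13.24
Var(U) = 14.44 − (3.68)² = 0.8976;  Var(W) = 14.44 − (-3.68)² = 0.8976
Cov(U,W) = -13.24 − (3.68)(-3.68) = 0.3024
Var(U + W) = (1)²·0.8976 + (1)²·0.8976 + 2·(1)·(1)·0.3024 = 2.4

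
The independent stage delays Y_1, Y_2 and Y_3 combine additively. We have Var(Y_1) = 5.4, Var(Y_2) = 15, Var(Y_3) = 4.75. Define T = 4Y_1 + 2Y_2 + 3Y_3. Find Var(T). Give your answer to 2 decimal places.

By independence, Var(T) = (4)²Var(Y_1) + (2)²Var(Y_2) + (3)²Var(Y_3)
= (4)²·5.4 + (2)²·15 + (3)²·4.75 = 189.15

189.15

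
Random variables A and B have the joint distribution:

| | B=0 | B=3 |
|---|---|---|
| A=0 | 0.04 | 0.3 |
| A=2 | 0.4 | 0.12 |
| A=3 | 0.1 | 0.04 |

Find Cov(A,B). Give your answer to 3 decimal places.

E[A] = 1.46,  E[B] = 1.38
E[AB] = 1.08
Cov(A,B) = E[AB] − E[A]E[B] = 1.08 − (1.46)(1.38) = -0.9348

-0.935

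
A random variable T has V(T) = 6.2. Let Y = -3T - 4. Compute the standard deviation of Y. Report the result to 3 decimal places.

V(-3T - 4) = (-3)²·6.2 = 55.8
σ(Y) = √55.8 ≈ 7.470

7.470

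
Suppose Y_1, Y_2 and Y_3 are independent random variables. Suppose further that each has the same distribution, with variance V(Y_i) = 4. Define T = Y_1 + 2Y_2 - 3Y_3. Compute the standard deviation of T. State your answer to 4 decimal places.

7.4833

By independence, V(T) = (1)²V(Y_1) + (2)²V(Y_2) + (-3)²V(Y_3)
= (1)²·4 + (2)²·4 + (-3)²·4 = 56
SD(T) = √56 ≈ 7.4833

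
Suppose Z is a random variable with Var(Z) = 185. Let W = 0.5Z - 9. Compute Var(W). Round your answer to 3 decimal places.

Var(0.5Z - 9) = (0.5)²·Var(Z) = 0.25·185 = 46.25

46.250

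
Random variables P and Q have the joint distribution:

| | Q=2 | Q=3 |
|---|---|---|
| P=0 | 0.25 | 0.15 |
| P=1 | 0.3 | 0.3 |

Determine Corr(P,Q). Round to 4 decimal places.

0.1231

E[P] = 0.6,  E[Q] = 2.45
E[PQ] = 1.5
Cov(P,Q) = E[PQ] − E[P]E[Q] = 1.5 − (0.6)(2.45) = 0.03
V(P) = 0.24,  V(Q) = 0.2475
ρ = 0.03 / √(0.24·0.2475) ≈ 0.1231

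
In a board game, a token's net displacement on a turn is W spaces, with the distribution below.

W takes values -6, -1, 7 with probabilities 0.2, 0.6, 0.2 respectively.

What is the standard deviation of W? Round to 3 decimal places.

E[W] = (-6)(0.2) + (-1)(0.6) + (7)(0.2) = -0.4
E[W²] = (-6)²(0.2) + (-1)²(0.6) + (7)²(0.2) = 17.6
var(W) = E[W²] − (E[W])² = 17.6 − (-0.4)² = 17.44
σ(W) = √17.44 ≈ 4.176

4.176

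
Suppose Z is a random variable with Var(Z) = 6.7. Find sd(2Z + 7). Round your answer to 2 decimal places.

5.18

Var(2Z + 7) = (2)²·6.7 = 26.8
sd(2Z + 7) = √26.8 ≈ 5.18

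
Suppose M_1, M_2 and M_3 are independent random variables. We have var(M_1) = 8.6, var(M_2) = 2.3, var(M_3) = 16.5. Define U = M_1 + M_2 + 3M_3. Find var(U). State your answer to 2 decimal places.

159.40

By independence, var(U) = (1)²var(M_1) + (1)²var(M_2) + (3)²var(M_3)
= (1)²·8.6 + (1)²·2.3 + (3)²·16.5 = 159.4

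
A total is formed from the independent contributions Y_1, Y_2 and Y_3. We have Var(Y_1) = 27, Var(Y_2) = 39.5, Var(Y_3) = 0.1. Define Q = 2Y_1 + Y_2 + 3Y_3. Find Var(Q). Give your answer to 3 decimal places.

By independence, Var(Q) = (2)²Var(Y_1) + (1)²Var(Y_2) + (3)²Var(Y_3)
= (2)²·27 + (1)²·39.5 + (3)²·0.1 = 148.4

148.400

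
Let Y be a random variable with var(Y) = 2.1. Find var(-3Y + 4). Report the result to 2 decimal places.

var(-3Y + 4) = (-3)²·var(Y) = 9·2.1 = 18.9

18.90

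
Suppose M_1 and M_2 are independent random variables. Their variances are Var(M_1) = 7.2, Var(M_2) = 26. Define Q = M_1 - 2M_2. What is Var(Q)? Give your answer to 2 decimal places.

111.20

By independence, Var(Q) = (1)²Var(M_1) + (-2)²Var(M_2)
= (1)²·7.2 + (-2)²·26 = 111.2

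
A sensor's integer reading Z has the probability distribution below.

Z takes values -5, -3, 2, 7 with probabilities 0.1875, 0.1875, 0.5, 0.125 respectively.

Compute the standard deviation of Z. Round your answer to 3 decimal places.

3.789

E[Z] = (-5)(0.1875) + (-3)(0.1875) + (2)(0.5) + (7)(0.125) = 0.375
E[Z²] = (-5)²(0.1875) + (-3)²(0.1875) + (2)²(0.5) + (7)²(0.125) = 14.5
Var(Z) = E[Z²] − (E[Z])² = 14.5 − (0.375)² = 14.359375
SD(Z) = √14.359375 ≈ 3.789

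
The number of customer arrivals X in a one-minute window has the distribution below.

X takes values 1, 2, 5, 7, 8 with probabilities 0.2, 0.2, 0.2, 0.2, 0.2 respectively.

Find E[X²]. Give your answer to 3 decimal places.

E[X²] = (1)²(0.2) + (2)²(0.2) + (5)²(0.2) + (7)²(0.2) + (8)²(0.2) = 28.6

28.600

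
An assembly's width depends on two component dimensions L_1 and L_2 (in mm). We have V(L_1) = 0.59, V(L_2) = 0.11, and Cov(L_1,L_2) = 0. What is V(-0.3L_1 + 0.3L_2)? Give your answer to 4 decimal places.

0.0630

V(-0.3L_1 + 0.3L_2) = (-0.3)²·V(L_1) + (0.3)²·V(L_2) + 2·(-0.3)·(0.3)·Cov(L_1,L_2)
= 0.09·0.59 + 0.09·0.11 + -0.18·0 = 0.063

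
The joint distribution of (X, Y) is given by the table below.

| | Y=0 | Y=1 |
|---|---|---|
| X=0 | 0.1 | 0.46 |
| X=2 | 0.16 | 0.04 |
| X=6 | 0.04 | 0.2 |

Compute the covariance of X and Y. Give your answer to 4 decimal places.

E[X] = 1.84,  E[Y] = 0.7
E[XY] = 1.28
Cov(X,Y) = E[XY] − E[X]E[Y] = 1.28 − (1.84)(0.7) = -0.008

-0.0080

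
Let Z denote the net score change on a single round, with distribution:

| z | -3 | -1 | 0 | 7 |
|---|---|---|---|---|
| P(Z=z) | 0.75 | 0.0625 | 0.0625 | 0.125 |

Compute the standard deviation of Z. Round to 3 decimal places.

E[Z] = (-3)(0.75) + (-1)(0.0625) + (0)(0.0625) + (7)(0.125) = -1.4375
E[Z²] = (-3)²(0.75) + (-1)²(0.0625) + (0)²(0.0625) + (7)²(0.125) = 12.9375
var(Z) = E[Z²] − (E[Z])² = 12.9375 − (-1.4375)² = 10.87109375
sd(Z) = √10.87109375 ≈ 3.297

3.297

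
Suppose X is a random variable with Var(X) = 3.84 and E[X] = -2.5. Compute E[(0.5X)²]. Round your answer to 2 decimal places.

E[0.5X] = 0.5·-2.5 = -1.25
Var(0.5X) = (0.5)²·3.84 = 0.96
E[(0.5X)²] = Var((0.5X)) + (E[(0.5X)])² = 0.96 + (-1.25)² = 2.5225

2.52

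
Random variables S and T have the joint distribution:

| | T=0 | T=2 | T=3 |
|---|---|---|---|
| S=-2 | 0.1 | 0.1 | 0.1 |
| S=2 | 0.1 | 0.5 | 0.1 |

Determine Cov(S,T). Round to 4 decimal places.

E[S] = 0.8,  E[T] = 1.8
E[ST] = 1.6
Cov(S,T) = E[ST] − E[S]E[T] = 1.6 − (0.8)(1.8) = 0.16

0.1600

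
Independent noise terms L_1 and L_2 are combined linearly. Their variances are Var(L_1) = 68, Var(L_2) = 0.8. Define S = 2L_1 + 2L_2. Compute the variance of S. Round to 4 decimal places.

275.2000

By independence, Var(S) = (2)²Var(L_1) + (2)²Var(L_2)
= (2)²·68 + (2)²·0.8 = 275.2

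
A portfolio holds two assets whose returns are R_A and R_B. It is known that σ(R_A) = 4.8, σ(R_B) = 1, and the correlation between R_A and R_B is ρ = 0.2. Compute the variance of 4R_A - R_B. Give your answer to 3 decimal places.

V(R_A) = (4.8)² = 23.04;  V(R_B) = (1)² = 1
Cov(R_A,R_B) = ρ·σ(R_A)·σ(R_B) = 0.2·4.8·1 = 0.96
V(4R_A - R_B) = (4)²·V(R_A) + (-1)²·V(R_B) + 2·(4)·(-1)·Cov(R_A,R_B)
= 16·23.04 + 1·1 + -8·0.96 = 361.96

361.960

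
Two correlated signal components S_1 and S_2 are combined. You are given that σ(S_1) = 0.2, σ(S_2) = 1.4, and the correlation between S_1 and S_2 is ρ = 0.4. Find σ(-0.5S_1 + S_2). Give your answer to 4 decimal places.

Var(S_1) = (0.2)² = 0.04;  Var(S_2) = (1.4)² = 1.96
Cov(S_1,S_2) = ρ·σ(S_1)·σ(S_2) = 0.4·0.2·1.4 = 0.112
Var(-0.5S_1 + S_2) = (-0.5)²·Var(S_1) + (1)²·Var(S_2) + 2·(-0.5)·(1)·Cov(S_1,S_2)
= 0.25·0.04 + 1·1.96 + -1·0.112 = 1.858
σ(-0.5S_1 + S_2) = √1.858 ≈ 1.3631

1.3631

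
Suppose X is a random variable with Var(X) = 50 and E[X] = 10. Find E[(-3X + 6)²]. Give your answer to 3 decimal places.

1026.000

E[-3X + 6] = -3·10 + 6 = -24
Var(-3X + 6) = (-3)²·50 = 450
E[(-3X + 6)²] = Var((-3X + 6)) + (E[(-3X + 6)])² = 450 + (-24)² = 1026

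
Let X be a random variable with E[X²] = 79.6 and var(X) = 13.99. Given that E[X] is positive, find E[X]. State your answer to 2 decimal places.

(E[X])² = E[X²] − var(X) = 79.6 − 13.99 = 65.61
E[X] = √65.61 = 8.1

8.10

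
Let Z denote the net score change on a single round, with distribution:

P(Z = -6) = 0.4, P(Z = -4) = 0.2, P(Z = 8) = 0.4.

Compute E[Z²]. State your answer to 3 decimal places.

43.200

E[Z²] = (-6)²(0.4) + (-4)²(0.2) + (8)²(0.4) = 43.2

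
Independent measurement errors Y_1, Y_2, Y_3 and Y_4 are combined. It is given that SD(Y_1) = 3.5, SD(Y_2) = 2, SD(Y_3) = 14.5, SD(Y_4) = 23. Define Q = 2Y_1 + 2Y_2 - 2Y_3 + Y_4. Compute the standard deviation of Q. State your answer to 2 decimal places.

37.88

var(Y_1) = 12.25, var(Y_2) = 4, var(Y_3) = 210.25, var(Y_4) = 529
By independence, var(Q) = (2)²var(Y_1) + (2)²var(Y_2) + (-2)²var(Y_3) + (1)²var(Y_4)
= (2)²·12.25 + (2)²·4 + (-2)²·210.25 + (1)²·529 = 1435
SD(Q) = √1435 ≈ 37.88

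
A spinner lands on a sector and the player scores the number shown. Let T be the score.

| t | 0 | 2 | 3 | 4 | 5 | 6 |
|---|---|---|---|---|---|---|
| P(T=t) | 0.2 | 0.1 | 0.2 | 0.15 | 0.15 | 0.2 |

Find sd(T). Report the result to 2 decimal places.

2.08

E[T] = (0)(0.2) + (2)(0.1) + (3)(0.2) + (4)(0.15) + (5)(0.15) + (6)(0.2) = 3.35
E[T²] = (0)²(0.2) + (2)²(0.1) + (3)²(0.2) + (4)²(0.15) + (5)²(0.15) + (6)²(0.2) = 15.55
Var(T) = E[T²] − (E[T])² = 15.55 − (3.35)² = 4.3275
sd(T) = √4.3275 ≈ 2.08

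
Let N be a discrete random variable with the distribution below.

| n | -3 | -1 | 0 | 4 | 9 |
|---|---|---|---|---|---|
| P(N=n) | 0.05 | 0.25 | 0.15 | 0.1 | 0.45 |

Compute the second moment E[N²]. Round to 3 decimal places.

38.750

E[N²] = (-3)²(0.05) + (-1)²(0.25) + (0)²(0.15) + (4)²(0.1) + (9)²(0.45) = 38.75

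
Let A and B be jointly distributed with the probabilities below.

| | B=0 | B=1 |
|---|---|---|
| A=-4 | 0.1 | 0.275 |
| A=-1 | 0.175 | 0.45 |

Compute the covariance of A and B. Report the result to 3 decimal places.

-0.009

E[A] = -2.125,  E[B] = 0.725
E[AB] = -1.55
Cov(A,B) = E[AB] − E[A]E[B] = -1.55 − (-2.125)(0.725) = -0.009375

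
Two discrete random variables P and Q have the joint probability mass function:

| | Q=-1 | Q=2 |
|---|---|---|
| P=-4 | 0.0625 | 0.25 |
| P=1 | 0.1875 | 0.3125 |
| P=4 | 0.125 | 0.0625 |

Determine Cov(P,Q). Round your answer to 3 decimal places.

E[P] = 0,  E[Q] = 0.875
E[PQ] = -1.3125
Cov(P,Q) = E[PQ] − E[P]E[Q] = -1.3125 − (0)(0.875) = -1.3125

-1.313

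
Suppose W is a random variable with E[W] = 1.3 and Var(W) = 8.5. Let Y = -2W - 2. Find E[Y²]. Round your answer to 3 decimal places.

55.160

E[-2W - 2] = -2·1.3 − 2 = -4.6
Var(-2W - 2) = (-2)²·8.5 = 34
E[Y²] = Var(Y) + (E[Y])² = 34 + (-4.6)² = 55.16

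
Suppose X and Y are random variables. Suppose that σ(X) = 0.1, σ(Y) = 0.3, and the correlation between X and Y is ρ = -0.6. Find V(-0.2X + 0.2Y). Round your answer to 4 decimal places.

V(X) = (0.1)² = 0.01;  V(Y) = (0.3)² = 0.09
Cov(X,Y) = ρ·σ(X)·σ(Y) = -0.6·0.1·0.3 = -0.018
V(-0.2X + 0.2Y) = (-0.2)²·V(X) + (0.2)²·V(Y) + 2·(-0.2)·(0.2)·Cov(X,Y)
= 0.04·0.01 + 0.04·0.09 + -0.08·-0.018 = 0.00544

0.0054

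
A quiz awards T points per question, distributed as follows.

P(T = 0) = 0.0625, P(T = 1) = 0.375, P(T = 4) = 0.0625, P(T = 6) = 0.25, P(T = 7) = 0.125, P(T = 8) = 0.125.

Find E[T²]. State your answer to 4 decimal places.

24.5000

E[T²] = (0)²(0.0625) + (1)²(0.375) + (4)²(0.0625) + (6)²(0.25) + (7)²(0.125) + (8)²(0.125) = 24.5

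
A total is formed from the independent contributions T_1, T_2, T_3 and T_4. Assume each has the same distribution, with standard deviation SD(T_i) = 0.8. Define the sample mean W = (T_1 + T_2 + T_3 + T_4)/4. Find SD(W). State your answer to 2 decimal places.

V(T_i) = (0.8)² = 0.64
By independence, V(W) = (0.25)²V(T_1) + (0.25)²V(T_2) + (0.25)²V(T_3) + (0.25)²V(T_4)
= (0.25)²·0.64 + (0.25)²·0.64 + (0.25)²·0.64 + (0.25)²·0.64 = 0.16
SD(W) = √0.16 ≈ 0.40

0.40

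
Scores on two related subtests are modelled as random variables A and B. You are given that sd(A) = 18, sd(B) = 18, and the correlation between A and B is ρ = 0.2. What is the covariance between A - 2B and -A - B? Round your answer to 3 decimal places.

var(A) = (18)² = 324;  var(B) = (18)² = 324
cov(A,B) = ρ·sd(A)·sd(B) = 0.2·18·18 = 64.8
cov(A - 2B, -A - B) = (1)(-1)var(A) + (-2)(-1)var(B) + [(1)(-1) + (-2)(-1)]cov(A,B)
= -1·324 + 2·324 + 1·64.8 = 388.8

388.800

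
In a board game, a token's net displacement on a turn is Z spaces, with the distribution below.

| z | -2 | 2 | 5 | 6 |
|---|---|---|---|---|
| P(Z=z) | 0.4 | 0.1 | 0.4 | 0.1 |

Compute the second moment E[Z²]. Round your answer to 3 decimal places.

15.600

E[Z²] = (-2)²(0.4) + (2)²(0.1) + (5)²(0.4) + (6)²(0.1) = 15.6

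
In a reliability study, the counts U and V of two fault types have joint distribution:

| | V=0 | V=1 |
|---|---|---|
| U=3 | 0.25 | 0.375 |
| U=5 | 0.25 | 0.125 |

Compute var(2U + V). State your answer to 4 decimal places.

3.5000

E[U] = 3.75,  E[V] = 0.5,  E[UV] = 1.75
var(U) = 15 − (3.75)² = 0.9375;  var(V) = 0.5 − (0.5)² = 0.25
cov(U,V) = 1.75 − (3.75)(0.5) = -0.125
var(2U + V) = (2)²·0.9375 + (1)²·0.25 + 2·(2)·(1)·-0.125 = 3.5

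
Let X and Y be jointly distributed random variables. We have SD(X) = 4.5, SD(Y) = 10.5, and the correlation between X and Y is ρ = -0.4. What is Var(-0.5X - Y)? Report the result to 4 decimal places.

96.4125

Var(X) = (4.5)² = 20.25;  Var(Y) = (10.5)² = 110.25
Cov(X,Y) = ρ·SD(X)·SD(Y) = -0.4·4.5·10.5 = -18.9
Var(-0.5X - Y) = (-0.5)²·Var(X) + (-1)²·Var(Y) + 2·(-0.5)·(-1)·Cov(X,Y)
= 0.25·20.25 + 1·110.25 + 1·-18.9 = 96.4125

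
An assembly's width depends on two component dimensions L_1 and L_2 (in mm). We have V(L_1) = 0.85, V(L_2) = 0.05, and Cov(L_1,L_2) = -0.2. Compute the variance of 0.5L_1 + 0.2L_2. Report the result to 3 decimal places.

V(0.5L_1 + 0.2L_2) = (0.5)²·V(L_1) + (0.2)²·V(L_2) + 2·(0.5)·(0.2)·Cov(L_1,L_2)
= 0.25·0.85 + 0.04·0.05 + 0.2·-0.2 = 0.1745

0.175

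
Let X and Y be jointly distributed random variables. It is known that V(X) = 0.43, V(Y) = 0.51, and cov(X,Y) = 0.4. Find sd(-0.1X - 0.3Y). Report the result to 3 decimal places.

V(-0.1X - 0.3Y) = (-0.1)²·V(X) + (-0.3)²·V(Y) + 2·(-0.1)·(-0.3)·cov(X,Y)
= 0.01·0.43 + 0.09·0.51 + 0.06·0.4 = 0.0742
sd(-0.1X - 0.3Y) = √0.0742 ≈ 0.272

0.272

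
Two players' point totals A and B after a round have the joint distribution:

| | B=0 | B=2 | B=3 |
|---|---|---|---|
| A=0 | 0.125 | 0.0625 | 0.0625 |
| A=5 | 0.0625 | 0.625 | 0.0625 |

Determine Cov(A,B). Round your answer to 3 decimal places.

E[A] = 3.75,  E[B] = 1.75
E[AB] = 7.1875
Cov(A,B) = E[AB] − E[A]E[B] = 7.1875 − (3.75)(1.75) = 0.625

0.625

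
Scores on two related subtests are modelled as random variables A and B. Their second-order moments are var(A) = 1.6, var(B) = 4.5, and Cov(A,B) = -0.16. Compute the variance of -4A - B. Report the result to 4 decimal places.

28.8200

var(-4A - B) = (-4)²·var(A) + (-1)²·var(B) + 2·(-4)·(-1)·Cov(A,B)
= 16·1.6 + 1·4.5 + 8·-0.16 = 28.82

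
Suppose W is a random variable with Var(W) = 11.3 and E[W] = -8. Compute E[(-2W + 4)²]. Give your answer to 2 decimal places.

E[-2W + 4] = -2·-8 + 4 = 20
Var(-2W + 4) = (-2)²·11.3 = 45.2
E[(-2W + 4)²] = Var((-2W + 4)) + (E[(-2W + 4)])² = 45.2 + (20)² = 445.2

445.20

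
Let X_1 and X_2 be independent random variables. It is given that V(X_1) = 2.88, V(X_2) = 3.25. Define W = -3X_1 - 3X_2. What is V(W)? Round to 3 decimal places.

55.170

By independence, V(W) = (-3)²V(X_1) + (-3)²V(X_2)
= (-3)²·2.88 + (-3)²·3.25 = 55.17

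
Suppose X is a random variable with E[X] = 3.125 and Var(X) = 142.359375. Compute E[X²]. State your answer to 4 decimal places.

E[X²] = Var(X) + (E[X])² = 142.359375 + (3.125)² = 152.125

152.1250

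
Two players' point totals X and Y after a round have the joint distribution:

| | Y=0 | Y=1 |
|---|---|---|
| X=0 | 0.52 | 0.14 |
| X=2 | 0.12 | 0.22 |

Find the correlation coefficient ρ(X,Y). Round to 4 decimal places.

E[X] = 0.68,  E[Y] = 0.36
E[XY] = 0.44
cov(X,Y) = E[XY] − E[X]E[Y] = 0.44 − (0.68)(0.36) = 0.1952
var(X) = 0.8976,  var(Y) = 0.2304
ρ = 0.1952 / √(0.8976·0.2304) ≈ 0.4292

0.4292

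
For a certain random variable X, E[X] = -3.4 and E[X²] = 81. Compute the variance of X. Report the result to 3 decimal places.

Var(X) = 81 − (-3.4)² = 69.44

69.440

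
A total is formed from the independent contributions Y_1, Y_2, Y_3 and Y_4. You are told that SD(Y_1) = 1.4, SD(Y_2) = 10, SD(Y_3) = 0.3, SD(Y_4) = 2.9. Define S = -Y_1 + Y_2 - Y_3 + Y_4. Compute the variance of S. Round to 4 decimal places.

110.4600

var(Y_1) = 1.96, var(Y_2) = 100, var(Y_3) = 0.09, var(Y_4) = 8.41
By independence, var(S) = (-1)²var(Y_1) + (1)²var(Y_2) + (-1)²var(Y_3) + (1)²var(Y_4)
= (-1)²·1.96 + (1)²·100 + (-1)²·0.09 + (1)²·8.41 = 110.46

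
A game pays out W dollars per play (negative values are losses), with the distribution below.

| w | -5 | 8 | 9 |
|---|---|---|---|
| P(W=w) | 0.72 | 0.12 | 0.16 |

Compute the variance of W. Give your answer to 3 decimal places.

37.200

E[W] = (-5)(0.72) + (8)(0.12) + (9)(0.16) = -1.2
E[W²] = (-5)²(0.72) + (8)²(0.12) + (9)²(0.16) = 38.64
var(W) = E[W²] − (E[W])² = 38.64 − (-1.2)² = 37.2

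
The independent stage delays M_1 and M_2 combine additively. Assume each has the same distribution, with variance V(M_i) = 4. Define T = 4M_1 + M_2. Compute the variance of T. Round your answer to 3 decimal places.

68.000

By independence, V(T) = (4)²V(M_1) + (1)²V(M_2)
= (4)²·4 + (1)²·4 = 68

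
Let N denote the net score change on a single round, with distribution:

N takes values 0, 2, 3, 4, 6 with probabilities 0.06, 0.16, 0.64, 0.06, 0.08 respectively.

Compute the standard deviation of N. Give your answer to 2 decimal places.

E[N] = (0)(0.06) + (2)(0.16) + (3)(0.64) + (4)(0.06) + (6)(0.08) = 2.96
E[N²] = (0)²(0.06) + (2)²(0.16) + (3)²(0.64) + (4)²(0.06) + (6)²(0.08) = 10.24
V(N) = E[N²] − (E[N])² = 10.24 − (2.96)² = 1.4784
σ(N) = √1.4784 ≈ 1.22

1.22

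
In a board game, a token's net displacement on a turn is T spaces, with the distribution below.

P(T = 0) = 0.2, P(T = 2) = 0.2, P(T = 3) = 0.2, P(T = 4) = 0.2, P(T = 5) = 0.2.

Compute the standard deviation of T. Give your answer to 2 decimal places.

1.72

E[T] = (0)(0.2) + (2)(0.2) + (3)(0.2) + (4)(0.2) + (5)(0.2) = 2.8
E[T²] = (0)²(0.2) + (2)²(0.2) + (3)²(0.2) + (4)²(0.2) + (5)²(0.2) = 10.8
V(T) = E[T²] − (E[T])² = 10.8 − (2.8)² = 2.96
SD(T) = √2.96 ≈ 1.72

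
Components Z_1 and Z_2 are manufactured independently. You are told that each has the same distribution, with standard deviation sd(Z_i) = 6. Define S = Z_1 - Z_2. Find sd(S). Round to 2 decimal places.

8.49

V(Z_i) = (6)² = 36
By independence, V(S) = (1)²V(Z_1) + (-1)²V(Z_2)
= (1)²·36 + (-1)²·36 = 72
sd(S) = √72 ≈ 8.49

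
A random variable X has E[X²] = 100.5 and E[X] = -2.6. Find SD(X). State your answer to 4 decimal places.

9.6819

Var(X) = 100.5 − (-2.6)² = 93.74
SD(X) = √93.74 ≈ 9.6819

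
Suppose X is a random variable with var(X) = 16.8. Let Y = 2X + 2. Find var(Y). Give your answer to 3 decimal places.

var(2X + 2) = (2)²·var(X) = 4·16.8 = 67.2

67.200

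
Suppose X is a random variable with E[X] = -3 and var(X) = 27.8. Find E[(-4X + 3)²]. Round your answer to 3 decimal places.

669.800

E[-4X + 3] = -4·-3 + 3 = 15
var(-4X + 3) = (-4)²·27.8 = 444.8
E[(-4X + 3)²] = var((-4X + 3)) + (E[(-4X + 3)])² = 444.8 + (15)² = 669.8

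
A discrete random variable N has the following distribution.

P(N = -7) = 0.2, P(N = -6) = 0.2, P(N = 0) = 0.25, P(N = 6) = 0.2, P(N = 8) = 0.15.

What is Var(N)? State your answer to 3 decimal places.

33.760

E[N] = (-7)(0.2) + (-6)(0.2) + (0)(0.25) + (6)(0.2) + (8)(0.15) = -0.2
E[N²] = (-7)²(0.2) + (-6)²(0.2) + (0)²(0.25) + (6)²(0.2) + (8)²(0.15) = 33.8
Var(N) = E[N²] − (E[N])² = 33.8 − (-0.2)² = 33.76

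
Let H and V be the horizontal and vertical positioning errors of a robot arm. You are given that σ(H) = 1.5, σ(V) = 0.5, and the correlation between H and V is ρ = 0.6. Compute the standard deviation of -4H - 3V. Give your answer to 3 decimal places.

Var(H) = (1.5)² = 2.25;  Var(V) = (0.5)² = 0.25
Cov(H,V) = ρ·σ(H)·σ(V) = 0.6·1.5·0.5 = 0.45
Var(-4H - 3V) = (-4)²·Var(H) + (-3)²·Var(V) + 2·(-4)·(-3)·Cov(H,V)
= 16·2.25 + 9·0.25 + 24·0.45 = 49.05
σ(-4H - 3V) = √49.05 ≈ 7.004

7.004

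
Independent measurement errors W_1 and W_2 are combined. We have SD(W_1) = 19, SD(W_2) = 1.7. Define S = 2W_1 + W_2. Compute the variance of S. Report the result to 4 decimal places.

Var(W_1) = 361, Var(W_2) = 2.89
By independence, Var(S) = (2)²Var(W_1) + (1)²Var(W_2)
= (2)²·361 + (1)²·2.89 = 1446.89

1446.8900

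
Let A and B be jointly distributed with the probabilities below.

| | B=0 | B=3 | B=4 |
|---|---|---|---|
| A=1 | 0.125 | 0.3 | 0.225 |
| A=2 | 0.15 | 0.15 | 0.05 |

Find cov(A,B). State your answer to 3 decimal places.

-0.208

E[A] = 1.35,  E[B] = 2.45
E[AB] = 3.1
cov(A,B) = E[AB] − E[A]E[B] = 3.1 − (1.35)(2.45) = -0.2075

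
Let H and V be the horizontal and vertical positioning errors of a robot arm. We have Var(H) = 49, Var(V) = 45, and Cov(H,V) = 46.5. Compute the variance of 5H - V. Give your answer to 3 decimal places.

805.000

Var(5H - V) = (5)²·Var(H) + (-1)²·Var(V) + 2·(5)·(-1)·Cov(H,V)
= 25·49 + 1·45 + -10·46.5 = 805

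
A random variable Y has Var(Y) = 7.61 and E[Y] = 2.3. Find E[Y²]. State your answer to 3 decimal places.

E[Y²] = Var(Y) + (E[Y])² = 7.61 + (2.3)² = 12.9

12.900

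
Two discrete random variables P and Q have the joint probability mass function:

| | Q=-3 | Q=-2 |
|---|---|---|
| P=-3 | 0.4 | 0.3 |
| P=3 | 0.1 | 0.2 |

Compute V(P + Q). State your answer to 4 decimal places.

E[P] = -1.2,  E[Q] = -2.5,  E[PQ] = 3.3
V(P) = 9 − (-1.2)² = 7.56;  V(Q) = 6.5 − (-2.5)² = 0.25
Cov(P,Q) = 3.3 − (-1.2)(-2.5) = 0.3
V(P + Q) = (1)²·7.56 + (1)²·0.25 + 2·(1)·(1)·0.3 = 8.41

8.4100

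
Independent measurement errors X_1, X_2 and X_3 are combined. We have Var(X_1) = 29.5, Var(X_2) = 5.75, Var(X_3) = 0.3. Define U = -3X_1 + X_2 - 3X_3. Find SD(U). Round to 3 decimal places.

By independence, Var(U) = (-3)²Var(X_1) + (1)²Var(X_2) + (-3)²Var(X_3)
= (-3)²·29.5 + (1)²·5.75 + (-3)²·0.3 = 273.95
SD(U) = √273.95 ≈ 16.551

16.551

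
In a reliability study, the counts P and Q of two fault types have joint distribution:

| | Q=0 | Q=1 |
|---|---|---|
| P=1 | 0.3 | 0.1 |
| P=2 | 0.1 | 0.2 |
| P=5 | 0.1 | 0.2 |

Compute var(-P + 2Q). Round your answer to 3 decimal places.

2.850

E[P] = 2.5,  E[Q] = 0.5,  E[PQ] = 1.5
var(P) = 9.1 − (2.5)² = 2.85;  var(Q) = 0.5 − (0.5)² = 0.25
cov(P,Q) = 1.5 − (2.5)(0.5) = 0.25
var(-P + 2Q) = (-1)²·2.85 + (2)²·0.25 + 2·(-1)·(2)·0.25 = 2.85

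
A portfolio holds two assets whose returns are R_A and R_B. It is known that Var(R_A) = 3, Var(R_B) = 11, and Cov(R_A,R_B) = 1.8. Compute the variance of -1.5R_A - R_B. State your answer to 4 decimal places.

Var(-1.5R_A - R_B) = (-1.5)²·Var(R_A) + (-1)²·Var(R_B) + 2·(-1.5)·(-1)·Cov(R_A,R_B)
= 2.25·3 + 1·11 + 3·1.8 = 23.15

23.1500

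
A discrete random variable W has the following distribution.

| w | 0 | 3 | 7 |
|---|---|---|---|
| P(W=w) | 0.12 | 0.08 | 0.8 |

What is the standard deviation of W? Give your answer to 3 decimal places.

E[W] = (0)(0.12) + (3)(0.08) + (7)(0.8) = 5.84
E[W²] = (0)²(0.12) + (3)²(0.08) + (7)²(0.8) = 39.92
Var(W) = E[W²] − (E[W])² = 39.92 − (5.84)² = 5.8144
SD(W) = √5.8144 ≈ 2.411

2.411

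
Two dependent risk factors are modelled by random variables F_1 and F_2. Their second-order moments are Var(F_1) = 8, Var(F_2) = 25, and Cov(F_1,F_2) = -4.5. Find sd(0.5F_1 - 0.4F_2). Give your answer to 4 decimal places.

Var(0.5F_1 - 0.4F_2) = (0.5)²·Var(F_1) + (-0.4)²·Var(F_2) + 2·(0.5)·(-0.4)·Cov(F_1,F_2)
= 0.25·8 + 0.16·25 + -0.4·-4.5 = 7.8
sd(0.5F_1 - 0.4F_2) = √7.8 ≈ 2.7928

2.7928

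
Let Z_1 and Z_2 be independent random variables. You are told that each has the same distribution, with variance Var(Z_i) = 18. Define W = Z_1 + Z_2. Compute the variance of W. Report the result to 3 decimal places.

By independence, Var(W) = (1)²Var(Z_1) + (1)²Var(Z_2)
= (1)²·18 + (1)²·18 = 36

36.000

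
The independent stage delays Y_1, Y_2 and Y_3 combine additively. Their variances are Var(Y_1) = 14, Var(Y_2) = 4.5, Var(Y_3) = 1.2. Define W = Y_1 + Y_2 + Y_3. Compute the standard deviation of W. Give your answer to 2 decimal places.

By independence, Var(W) = (1)²Var(Y_1) + (1)²Var(Y_2) + (1)²Var(Y_3)
= (1)²·14 + (1)²·4.5 + (1)²·1.2 = 19.7
σ(W) = √19.7 ≈ 4.44

4.44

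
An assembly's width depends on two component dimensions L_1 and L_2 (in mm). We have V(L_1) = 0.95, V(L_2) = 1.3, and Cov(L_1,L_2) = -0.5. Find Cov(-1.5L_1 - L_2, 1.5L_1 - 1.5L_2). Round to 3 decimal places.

Cov(-1.5L_1 - L_2, 1.5L_1 - 1.5L_2) = (-1.5)(1.5)V(L_1) + (-1)(-1.5)V(L_2) + [(-1.5)(-1.5) + (-1)(1.5)]Cov(L_1,L_2)
= -2.25·0.95 + 1.5·1.3 + 0.75·-0.5 = -0.5625

-0.563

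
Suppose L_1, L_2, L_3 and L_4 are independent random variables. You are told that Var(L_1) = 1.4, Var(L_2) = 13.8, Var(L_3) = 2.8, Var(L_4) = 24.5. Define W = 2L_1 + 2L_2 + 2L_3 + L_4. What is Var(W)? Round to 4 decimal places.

96.5000

By independence, Var(W) = (2)²Var(L_1) + (2)²Var(L_2) + (2)²Var(L_3) + (1)²Var(L_4)
= (2)²·1.4 + (2)²·13.8 + (2)²·2.8 + (1)²·24.5 = 96.5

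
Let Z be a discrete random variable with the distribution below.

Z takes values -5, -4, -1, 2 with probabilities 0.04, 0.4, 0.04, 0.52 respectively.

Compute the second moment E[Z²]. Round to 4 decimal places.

E[Z²] = (-5)²(0.04) + (-4)²(0.4) + (-1)²(0.04) + (2)²(0.52) = 9.52

9.5200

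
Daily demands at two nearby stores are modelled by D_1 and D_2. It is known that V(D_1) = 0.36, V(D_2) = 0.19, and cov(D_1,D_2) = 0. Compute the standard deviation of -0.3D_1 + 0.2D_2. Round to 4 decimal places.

0.2000

V(-0.3D_1 + 0.2D_2) = (-0.3)²·V(D_1) + (0.2)²·V(D_2) + 2·(-0.3)·(0.2)·cov(D_1,D_2)
= 0.09·0.36 + 0.04·0.19 + -0.12·0 = 0.04
SD(-0.3D_1 + 0.2D_2) = √0.04 ≈ 0.2000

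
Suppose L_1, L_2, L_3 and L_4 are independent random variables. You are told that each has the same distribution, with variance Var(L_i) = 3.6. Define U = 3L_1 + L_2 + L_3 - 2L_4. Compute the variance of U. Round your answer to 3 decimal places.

54.000

By independence, Var(U) = (3)²Var(L_1) + (1)²Var(L_2) + (1)²Var(L_3) + (-2)²Var(L_4)
= (3)²·3.6 + (1)²·3.6 + (1)²·3.6 + (-2)²·3.6 = 54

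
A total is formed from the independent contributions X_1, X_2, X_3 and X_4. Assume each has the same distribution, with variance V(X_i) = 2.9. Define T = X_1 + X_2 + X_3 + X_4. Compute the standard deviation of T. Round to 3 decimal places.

By independence, V(T) = (1)²V(X_1) + (1)²V(X_2) + (1)²V(X_3) + (1)²V(X_4)
= (1)²·2.9 + (1)²·2.9 + (1)²·2.9 + (1)²·2.9 = 11.6
SD(T) = √11.6 ≈ 3.406

3.406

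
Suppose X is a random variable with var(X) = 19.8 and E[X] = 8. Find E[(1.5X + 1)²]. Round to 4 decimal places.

E[1.5X + 1] = 1.5·8 + 1 = 13
var(1.5X + 1) = (1.5)²·19.8 = 44.55
E[(1.5X + 1)²] = var((1.5X + 1)) + (E[(1.5X + 1)])² = 44.55 + (13)² = 213.55

213.5500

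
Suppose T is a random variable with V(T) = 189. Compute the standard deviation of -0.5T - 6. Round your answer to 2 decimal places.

V(-0.5T - 6) = (-0.5)²·189 = 47.25
σ(-0.5T - 6) = √47.25 ≈ 6.87

6.87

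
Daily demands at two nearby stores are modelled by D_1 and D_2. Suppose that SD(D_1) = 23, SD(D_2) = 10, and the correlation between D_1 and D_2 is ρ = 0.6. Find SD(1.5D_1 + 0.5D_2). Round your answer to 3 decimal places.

37.713

var(D_1) = (23)² = 529;  var(D_2) = (10)² = 100
Cov(D_1,D_2) = ρ·SD(D_1)·SD(D_2) = 0.6·23·10 = 138
var(1.5D_1 + 0.5D_2) = (1.5)²·var(D_1) + (0.5)²·var(D_2) + 2·(1.5)·(0.5)·Cov(D_1,D_2)
= 2.25·529 + 0.25·100 + 1.5·138 = 1422.25
SD(1.5D_1 + 0.5D_2) = √1422.25 ≈ 37.713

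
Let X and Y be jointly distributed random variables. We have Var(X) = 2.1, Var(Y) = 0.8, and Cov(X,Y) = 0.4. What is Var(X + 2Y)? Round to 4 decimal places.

6.9000

Var(X + 2Y) = (1)²·Var(X) + (2)²·Var(Y) + 2·(1)·(2)·Cov(X,Y)
= 1·2.1 + 4·0.8 + 4·0.4 = 6.9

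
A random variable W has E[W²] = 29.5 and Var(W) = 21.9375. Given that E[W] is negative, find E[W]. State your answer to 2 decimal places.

(E[W])² = E[W²] − Var(W) = 29.5 − 21.9375 = 7.5625
E[W] = −√7.5625 = -2.75

-2.75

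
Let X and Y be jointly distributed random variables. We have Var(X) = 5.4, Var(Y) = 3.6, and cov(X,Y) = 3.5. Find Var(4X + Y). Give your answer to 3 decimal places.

118.000

Var(4X + Y) = (4)²·Var(X) + (1)²·Var(Y) + 2·(4)·(1)·cov(X,Y)
= 16·5.4 + 1·3.6 + 8·3.5 = 118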